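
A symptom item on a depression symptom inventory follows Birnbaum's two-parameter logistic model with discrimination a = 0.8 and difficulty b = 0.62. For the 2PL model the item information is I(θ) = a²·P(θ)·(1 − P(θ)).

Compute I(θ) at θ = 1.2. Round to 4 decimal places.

0.1517

P = 1/(1+e^{-0.4640}) = 0.6140
P(1−P) = 0.6140 × 0.3860 = 0.2370
I = a² × P(1−P) = 0.8² × 0.2370 = 0.15169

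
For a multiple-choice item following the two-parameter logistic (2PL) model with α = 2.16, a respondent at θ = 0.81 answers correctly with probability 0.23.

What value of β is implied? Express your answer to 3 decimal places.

P(θ) = 1 / (1 + exp(−α(θ − β)))
logit(0.23) = ln(0.23/0.77) = -1.2083
β = θ − logit/(α) = 0.81 − (-1.2083)/2.1600 = 1.3694

1.369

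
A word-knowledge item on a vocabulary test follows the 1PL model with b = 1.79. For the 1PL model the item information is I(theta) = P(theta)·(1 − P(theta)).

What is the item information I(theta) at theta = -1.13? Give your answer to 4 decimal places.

0.0486

P = 1/(1+e^{2.9200}) = 0.0512
P(1−P) = 0.0512 × 0.9488 = 0.0486
I = P(1−P) = 0.04855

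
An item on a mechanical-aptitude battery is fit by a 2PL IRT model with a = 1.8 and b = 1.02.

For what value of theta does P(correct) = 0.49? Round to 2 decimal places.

P(theta) = 1 / (1 + exp(−a(theta − b)))
logit = ln(0.4900/0.5100) = -0.0400
theta = b + logit/(a) = 1.02 + (-0.0400)/1.8000 = 0.9978

1.00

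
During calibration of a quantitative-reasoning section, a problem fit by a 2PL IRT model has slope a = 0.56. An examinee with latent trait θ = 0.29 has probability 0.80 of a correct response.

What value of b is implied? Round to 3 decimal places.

P(θ) = 1 / (1 + exp(−a(θ − b)))
logit(0.80) = ln(0.80/0.20) = 1.3863
b = θ − logit/(a) = 0.29 − 1.3863/0.5600 = -2.1855

-2.186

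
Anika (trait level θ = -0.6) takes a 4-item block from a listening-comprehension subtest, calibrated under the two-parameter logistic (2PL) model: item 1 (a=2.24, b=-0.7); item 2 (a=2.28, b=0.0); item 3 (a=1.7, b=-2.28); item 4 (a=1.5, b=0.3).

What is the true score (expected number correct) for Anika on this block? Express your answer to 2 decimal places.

P(θ) = 1 / (1 + exp(−a(θ − b)))
P_1 = 1/(1+e^{-0.2240}) = 0.5558
P_2 = 1/(1+e^{1.3680}) = 0.2029
P_3 = 1/(1+e^{-2.8560}) = 0.9456
P_4 = 1/(1+e^{1.3500}) = 0.2059
E[score] = 0.5558 + 0.2029 + 0.9456 + 0.2059 = 1.9102

1.91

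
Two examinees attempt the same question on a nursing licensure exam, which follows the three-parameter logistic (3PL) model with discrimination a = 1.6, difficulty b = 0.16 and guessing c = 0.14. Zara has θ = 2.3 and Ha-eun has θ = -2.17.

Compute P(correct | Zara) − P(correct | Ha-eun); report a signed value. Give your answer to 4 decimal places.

P(θ) = c + (1 − c) · 1 / (1 + exp(−a(θ − b)))
P(Zara) = 0.9729  [exponent 3.4240]
P(Ha-eun) = 0.1602  [exponent -3.7280]
Difference = 0.9729 − 0.1602 = 0.8127

0.8127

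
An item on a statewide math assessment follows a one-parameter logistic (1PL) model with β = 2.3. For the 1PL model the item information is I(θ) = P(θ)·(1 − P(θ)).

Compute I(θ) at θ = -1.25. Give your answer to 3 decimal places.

P = 1/(1+e^{3.5500}) = 0.0279
P(1−P) = 0.0279 × 0.9721 = 0.0271
I = P(1−P) = 0.02714

0.027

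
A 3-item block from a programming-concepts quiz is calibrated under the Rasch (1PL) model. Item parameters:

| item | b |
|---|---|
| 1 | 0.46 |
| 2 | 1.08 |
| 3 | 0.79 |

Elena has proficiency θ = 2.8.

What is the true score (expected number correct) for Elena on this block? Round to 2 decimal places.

2.64

P(θ) = 1 / (1 + exp(−(θ − b)))
P_1 = 1/(1+e^{-2.3400}) = 0.9121
P_2 = 1/(1+e^{-1.7200}) = 0.8481
P_3 = 1/(1+e^{-2.0100}) = 0.8818
E[score] = 0.9121 + 0.8481 + 0.8818 = 2.6421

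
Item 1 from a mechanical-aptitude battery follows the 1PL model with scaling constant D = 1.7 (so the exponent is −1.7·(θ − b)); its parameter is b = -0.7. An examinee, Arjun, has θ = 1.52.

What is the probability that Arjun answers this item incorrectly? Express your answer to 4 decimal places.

P(θ) = 1 / (1 + exp(−D·(θ − b)))
Exponent: 1.7 × (1.52 − (-0.7)) = 3.7740
1/(1 + e^{-3.7740}) = 0.9776
P = 0.9776
P(incorrect) = 1 − 0.9776 = 0.0224

0.0224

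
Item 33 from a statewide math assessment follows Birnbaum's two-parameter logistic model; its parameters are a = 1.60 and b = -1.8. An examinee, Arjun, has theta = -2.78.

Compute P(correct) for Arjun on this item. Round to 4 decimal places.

P(theta) = 1 / (1 + exp(−a(theta − b)))
Exponent: 1.60 × (-2.78 − (-1.8)) = -1.5680
1/(1 + e^{1.5680}) = 0.1725

0.1725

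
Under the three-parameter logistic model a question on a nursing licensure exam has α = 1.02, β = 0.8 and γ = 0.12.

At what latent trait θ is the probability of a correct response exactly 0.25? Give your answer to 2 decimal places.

P(θ) = γ + (1 − γ) · 1 / (1 + exp(−α(θ − β)))
Remove guessing floor: (0.25 − 0.12)/(1 − 0.12) = 0.1477
logit = ln(0.1477/0.8523) = -1.7525
θ = β + logit/(α) = 0.8 + (-1.7525)/1.0200 = -0.9182

-0.92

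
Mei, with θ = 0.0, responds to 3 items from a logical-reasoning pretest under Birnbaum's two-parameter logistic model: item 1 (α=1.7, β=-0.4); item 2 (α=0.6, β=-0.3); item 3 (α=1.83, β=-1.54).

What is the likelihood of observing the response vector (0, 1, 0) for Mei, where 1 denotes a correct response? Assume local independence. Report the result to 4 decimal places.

P(θ) = 1 / (1 + exp(−α(θ − β)))
P_1 = 1/(1+e^{-0.6800}) = 0.6637
P_2 = 1/(1+e^{-0.1800}) = 0.5449
P_3 = 1/(1+e^{-2.8182}) = 0.9437
L = (1−P_1) × P_2 × (1−P_3) = 0.3363 × 0.5449 × 0.0563 = 0.01032

0.0103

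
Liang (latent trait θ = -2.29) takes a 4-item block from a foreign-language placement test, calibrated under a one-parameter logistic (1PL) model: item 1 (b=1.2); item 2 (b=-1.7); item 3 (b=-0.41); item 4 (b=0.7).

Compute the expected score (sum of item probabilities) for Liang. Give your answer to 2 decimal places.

0.57

P(θ) = 1 / (1 + exp(−(θ − b)))
P_1 = 1/(1+e^{3.4900}) = 0.0296
P_2 = 1/(1+e^{0.5900}) = 0.3566
P_3 = 1/(1+e^{1.8800}) = 0.1324
P_4 = 1/(1+e^{2.9900}) = 0.0479
E[score] = 0.0296 + 0.3566 + 0.1324 + 0.0479 = 0.5665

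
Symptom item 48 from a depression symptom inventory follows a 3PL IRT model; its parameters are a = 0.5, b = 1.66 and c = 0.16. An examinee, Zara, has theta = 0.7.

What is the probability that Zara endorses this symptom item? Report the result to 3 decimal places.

0.481

P(theta) = c + (1 − c) · 1 / (1 + exp(−a(theta − b)))
Exponent: 0.5 × (0.7 − 1.66) = -0.4800
1/(1 + e^{0.4800}) = 0.3823
P = 0.16 + 0.84 × 0.3823 = 0.4811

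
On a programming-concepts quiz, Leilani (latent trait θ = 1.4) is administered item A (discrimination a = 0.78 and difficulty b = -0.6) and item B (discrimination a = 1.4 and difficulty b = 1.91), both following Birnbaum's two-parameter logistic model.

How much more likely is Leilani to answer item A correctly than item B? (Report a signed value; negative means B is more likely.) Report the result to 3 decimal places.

0.498

P(θ) = 1 / (1 + exp(−a(θ − b)))
P_A = 0.8264
P_B = 0.3287
P_A − P_B = 0.4976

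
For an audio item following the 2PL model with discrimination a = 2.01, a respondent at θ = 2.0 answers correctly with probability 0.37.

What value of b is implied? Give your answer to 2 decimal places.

2.26

P(θ) = 1 / (1 + exp(−a(θ − b)))
logit(0.37) = ln(0.37/0.63) = -0.5322
b = θ − logit/(a) = 2.0 − (-0.5322)/2.0100 = 2.2648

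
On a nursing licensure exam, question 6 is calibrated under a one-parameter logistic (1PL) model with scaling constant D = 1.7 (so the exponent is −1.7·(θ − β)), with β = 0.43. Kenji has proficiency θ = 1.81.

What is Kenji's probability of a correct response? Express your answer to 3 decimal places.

0.913

P(θ) = 1 / (1 + exp(−D·(θ − β)))
Exponent: 1.7 × (1.81 − 0.43) = 2.3460
1/(1 + e^{-2.3460}) = 0.9126
P = 0.9126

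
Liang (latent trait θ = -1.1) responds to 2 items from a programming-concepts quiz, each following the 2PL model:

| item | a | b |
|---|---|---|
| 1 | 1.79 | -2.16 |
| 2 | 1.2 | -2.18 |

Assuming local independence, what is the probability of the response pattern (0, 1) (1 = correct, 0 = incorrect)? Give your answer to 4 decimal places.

0.1024

P(θ) = 1 / (1 + exp(−a(θ − b)))
P_1 = 1/(1+e^{-1.8974}) = 0.8696
P_2 = 1/(1+e^{-1.2960}) = 0.7852
L = (1−P_1) × P_2 = 0.1304 × 0.7852 = 0.10239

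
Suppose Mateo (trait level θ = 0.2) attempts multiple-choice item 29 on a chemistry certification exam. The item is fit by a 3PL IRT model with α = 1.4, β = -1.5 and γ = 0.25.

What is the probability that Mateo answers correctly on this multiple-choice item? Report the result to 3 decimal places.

0.936

P(θ) = γ + (1 − γ) · 1 / (1 + exp(−α(θ − β)))
Exponent: 1.4 × (0.2 − (-1.5)) = 2.3800
1/(1 + e^{-2.3800}) = 0.9153
P = 0.25 + 0.75 × 0.9153 = 0.9365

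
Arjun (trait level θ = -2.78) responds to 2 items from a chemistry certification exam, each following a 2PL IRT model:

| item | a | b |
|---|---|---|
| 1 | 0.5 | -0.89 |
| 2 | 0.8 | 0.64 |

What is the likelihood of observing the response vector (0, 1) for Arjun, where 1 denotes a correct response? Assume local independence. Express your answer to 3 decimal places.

P(θ) = 1 / (1 + exp(−a(θ − b)))
P_1 = 1/(1+e^{0.9450}) = 0.2799
P_2 = 1/(1+e^{2.7360}) = 0.0609
L = (1−P_1) × P_2 = 0.7201 × 0.0609 = 0.04384

0.044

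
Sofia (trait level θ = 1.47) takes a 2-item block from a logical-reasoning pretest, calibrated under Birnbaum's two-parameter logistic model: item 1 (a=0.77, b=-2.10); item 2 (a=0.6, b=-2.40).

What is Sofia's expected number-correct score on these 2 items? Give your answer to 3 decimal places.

P(θ) = 1 / (1 + exp(−a(θ − b)))
P_1 = 1/(1+e^{-2.7489}) = 0.9399
P_2 = 1/(1+e^{-2.3220}) = 0.9107
E[score] = 0.9399 + 0.9107 = 1.8505

1.851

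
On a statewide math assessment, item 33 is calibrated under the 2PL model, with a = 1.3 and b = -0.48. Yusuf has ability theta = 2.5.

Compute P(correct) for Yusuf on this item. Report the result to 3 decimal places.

0.980

P(theta) = 1 / (1 + exp(−a(theta − b)))
Exponent: 1.3 × (2.5 − (-0.48)) = 3.8740
1/(1 + e^{-3.8740}) = 0.9796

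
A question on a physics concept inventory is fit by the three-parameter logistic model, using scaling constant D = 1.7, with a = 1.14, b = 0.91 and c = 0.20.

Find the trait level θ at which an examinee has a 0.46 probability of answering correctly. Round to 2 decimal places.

0.53

P(θ) = c + (1 − c) · 1 / (1 + exp(−D·a(θ − b)))
Remove guessing floor: (0.46 − 0.20)/(1 − 0.20) = 0.3250
logit = ln(0.3250/0.6750) = -0.7309
θ = b + logit/(1.7·a) = 0.91 + (-0.7309)/1.9380 = 0.5329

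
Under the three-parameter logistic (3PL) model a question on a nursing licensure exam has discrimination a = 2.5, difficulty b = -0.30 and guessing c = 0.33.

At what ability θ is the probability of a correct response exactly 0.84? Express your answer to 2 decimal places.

P(θ) = c + (1 − c) · 1 / (1 + exp(−a(θ − b)))
Remove guessing floor: (0.84 − 0.33)/(1 − 0.33) = 0.7612
logit = ln(0.7612/0.2388) = 1.1592
θ = b + logit/(a) = -0.30 + 1.1592/2.5000 = 0.1637

0.16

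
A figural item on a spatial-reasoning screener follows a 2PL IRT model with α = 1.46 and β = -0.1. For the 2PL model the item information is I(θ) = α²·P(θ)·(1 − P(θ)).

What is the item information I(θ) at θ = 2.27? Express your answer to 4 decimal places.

P = 1/(1+e^{-3.4602}) = 0.9695
P(1−P) = 0.9695 × 0.0305 = 0.0295
I = α² × P(1−P) = 1.46² × 0.0295 = 0.06296

0.0630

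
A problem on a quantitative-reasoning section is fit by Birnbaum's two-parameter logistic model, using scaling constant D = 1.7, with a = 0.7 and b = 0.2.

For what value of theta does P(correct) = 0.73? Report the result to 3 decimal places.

1.036

P(theta) = 1 / (1 + exp(−D·a(theta − b)))
logit = ln(0.7300/0.2700) = 0.9946
theta = b + logit/(1.7·a) = 0.2 + 0.9946/1.1900 = 1.0358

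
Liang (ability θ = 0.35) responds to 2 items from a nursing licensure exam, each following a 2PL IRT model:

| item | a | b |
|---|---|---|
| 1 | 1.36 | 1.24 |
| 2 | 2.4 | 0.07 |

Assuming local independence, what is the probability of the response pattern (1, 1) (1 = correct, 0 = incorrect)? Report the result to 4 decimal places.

P(θ) = 1 / (1 + exp(−a(θ − b)))
P_1 = 1/(1+e^{1.2104}) = 0.2296
P_2 = 1/(1+e^{-0.6720}) = 0.6620
L = P_1 × P_2 = 0.2296 × 0.6620 = 0.15200

0.1520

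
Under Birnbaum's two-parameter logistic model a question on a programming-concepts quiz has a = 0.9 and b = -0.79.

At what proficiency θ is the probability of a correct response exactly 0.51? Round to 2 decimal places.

-0.75

P(θ) = 1 / (1 + exp(−a(θ − b)))
logit = ln(0.5100/0.4900) = 0.0400
θ = b + logit/(a) = -0.79 + 0.0400/0.9000 = -0.7455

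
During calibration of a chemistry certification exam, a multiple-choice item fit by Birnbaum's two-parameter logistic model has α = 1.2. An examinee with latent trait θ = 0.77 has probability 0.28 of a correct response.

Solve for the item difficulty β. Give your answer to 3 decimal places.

1.557

P(θ) = 1 / (1 + exp(−α(θ − β)))
logit(0.28) = ln(0.28/0.72) = -0.9445
β = θ − logit/(α) = 0.77 − (-0.9445)/1.2000 = 1.5571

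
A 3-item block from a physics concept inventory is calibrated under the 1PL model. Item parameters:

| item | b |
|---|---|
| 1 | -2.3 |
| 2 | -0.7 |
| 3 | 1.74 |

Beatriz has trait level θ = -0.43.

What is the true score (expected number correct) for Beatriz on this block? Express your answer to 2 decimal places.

1.54

P(θ) = 1 / (1 + exp(−(θ − b)))
P_1 = 1/(1+e^{-1.8700}) = 0.8665
P_2 = 1/(1+e^{-0.2700}) = 0.5671
P_3 = 1/(1+e^{2.1700}) = 0.1025
E[score] = 0.8665 + 0.5671 + 0.1025 = 1.5360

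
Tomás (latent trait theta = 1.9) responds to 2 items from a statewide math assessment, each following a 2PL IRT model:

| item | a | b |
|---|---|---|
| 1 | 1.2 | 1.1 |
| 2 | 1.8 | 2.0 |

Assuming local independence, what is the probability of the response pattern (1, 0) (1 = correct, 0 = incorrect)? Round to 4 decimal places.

0.3940

P(theta) = 1 / (1 + exp(−a(theta − b)))
P_1 = 1/(1+e^{-0.9600}) = 0.7231
P_2 = 1/(1+e^{0.1800}) = 0.4551
L = P_1 × (1−P_2) = 0.7231 × 0.5449 = 0.39401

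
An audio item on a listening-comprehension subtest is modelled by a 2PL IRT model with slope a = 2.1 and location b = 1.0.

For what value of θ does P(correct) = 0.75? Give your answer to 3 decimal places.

1.523

P(θ) = 1 / (1 + exp(−a(θ − b)))
logit = ln(0.7500/0.2500) = 1.0986
θ = b + logit/(a) = 1.0 + 1.0986/2.1000 = 1.5231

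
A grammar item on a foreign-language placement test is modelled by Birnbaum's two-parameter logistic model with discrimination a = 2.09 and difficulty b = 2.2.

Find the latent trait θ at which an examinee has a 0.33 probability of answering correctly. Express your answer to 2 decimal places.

P(θ) = 1 / (1 + exp(−a(θ − b)))
logit = ln(0.3300/0.6700) = -0.7082
θ = b + logit/(a) = 2.2 + (-0.7082)/2.0900 = 1.8612

1.86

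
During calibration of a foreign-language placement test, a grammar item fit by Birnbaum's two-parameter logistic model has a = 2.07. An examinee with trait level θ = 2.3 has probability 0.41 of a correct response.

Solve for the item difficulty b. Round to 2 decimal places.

P(θ) = 1 / (1 + exp(−a(θ − b)))
logit(0.41) = ln(0.41/0.59) = -0.3640
b = θ − logit/(a) = 2.3 − (-0.3640)/2.0700 = 2.4758

2.48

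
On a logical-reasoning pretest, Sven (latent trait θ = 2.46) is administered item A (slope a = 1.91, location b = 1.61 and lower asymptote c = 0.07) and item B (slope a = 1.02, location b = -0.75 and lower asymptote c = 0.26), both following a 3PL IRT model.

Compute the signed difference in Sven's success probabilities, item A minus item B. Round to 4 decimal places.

P(θ) = c + (1 − c) · 1 / (1 + exp(−a(θ − b)))
P_A = 0.8468
P_B = 0.9730
P_A − P_B = -0.1262

-0.1262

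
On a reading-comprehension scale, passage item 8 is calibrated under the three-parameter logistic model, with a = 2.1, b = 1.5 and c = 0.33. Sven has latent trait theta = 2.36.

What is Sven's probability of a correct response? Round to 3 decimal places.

0.905

P(theta) = c + (1 − c) · 1 / (1 + exp(−a(theta − b)))
Exponent: 2.1 × (2.36 − 1.5) = 1.8060
1/(1 + e^{-1.8060}) = 0.8589
P = 0.33 + 0.67 × 0.8589 = 0.9054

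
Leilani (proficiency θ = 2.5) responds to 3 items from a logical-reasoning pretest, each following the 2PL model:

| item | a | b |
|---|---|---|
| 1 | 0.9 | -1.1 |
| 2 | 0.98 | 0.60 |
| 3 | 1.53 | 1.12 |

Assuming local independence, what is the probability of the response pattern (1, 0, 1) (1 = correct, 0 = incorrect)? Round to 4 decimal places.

P(θ) = 1 / (1 + exp(−a(θ − b)))
P_1 = 1/(1+e^{-3.2400}) = 0.9623
P_2 = 1/(1+e^{-1.8620}) = 0.8655
P_3 = 1/(1+e^{-2.1114}) = 0.8920
L = P_1 × (1−P_2) × P_3 = 0.9623 × 0.1345 × 0.8920 = 0.11543

0.1154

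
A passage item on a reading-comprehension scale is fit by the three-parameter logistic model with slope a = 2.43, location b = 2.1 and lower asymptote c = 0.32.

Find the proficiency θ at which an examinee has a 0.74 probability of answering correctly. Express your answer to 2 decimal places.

P(θ) = c + (1 − c) · 1 / (1 + exp(−a(θ − b)))
Remove guessing floor: (0.74 − 0.32)/(1 − 0.32) = 0.6176
logit = ln(0.6176/0.3824) = 0.4796
θ = b + logit/(a) = 2.1 + 0.4796/2.4300 = 2.2974

2.30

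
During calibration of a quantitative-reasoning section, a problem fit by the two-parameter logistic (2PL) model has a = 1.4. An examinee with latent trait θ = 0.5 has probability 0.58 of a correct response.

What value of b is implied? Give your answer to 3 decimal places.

P(θ) = 1 / (1 + exp(−a(θ − b)))
logit(0.58) = ln(0.58/0.42) = 0.3228
b = θ − logit/(a) = 0.5 − 0.3228/1.4000 = 0.2694

0.269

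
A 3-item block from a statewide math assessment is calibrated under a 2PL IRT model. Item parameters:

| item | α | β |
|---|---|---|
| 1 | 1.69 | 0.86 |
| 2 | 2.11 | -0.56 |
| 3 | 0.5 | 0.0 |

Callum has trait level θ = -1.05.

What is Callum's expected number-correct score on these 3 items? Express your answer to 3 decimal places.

P(θ) = 1 / (1 + exp(−α(θ − β)))
P_1 = 1/(1+e^{3.2279}) = 0.0381
P_2 = 1/(1+e^{1.0339}) = 0.2623
P_3 = 1/(1+e^{0.5250}) = 0.3717
E[score] = 0.0381 + 0.2623 + 0.3717 = 0.6721

0.672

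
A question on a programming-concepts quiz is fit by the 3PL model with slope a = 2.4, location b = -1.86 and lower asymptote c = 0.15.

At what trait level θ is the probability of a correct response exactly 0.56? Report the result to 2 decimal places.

P(θ) = c + (1 − c) · 1 / (1 + exp(−a(θ − b)))
Remove guessing floor: (0.56 − 0.15)/(1 − 0.15) = 0.4824
logit = ln(0.4824/0.5176) = -0.0706
θ = b + logit/(a) = -1.86 + (-0.0706)/2.4000 = -1.8894

-1.89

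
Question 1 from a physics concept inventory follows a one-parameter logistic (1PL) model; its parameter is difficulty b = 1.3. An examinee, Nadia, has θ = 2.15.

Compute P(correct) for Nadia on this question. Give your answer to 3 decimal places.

0.701

P(θ) = 1 / (1 + exp(−(θ − b)))
Exponent: (2.15 − 1.3) = 0.8500
1/(1 + e^{-0.8500}) = 0.7006
P = 0.7006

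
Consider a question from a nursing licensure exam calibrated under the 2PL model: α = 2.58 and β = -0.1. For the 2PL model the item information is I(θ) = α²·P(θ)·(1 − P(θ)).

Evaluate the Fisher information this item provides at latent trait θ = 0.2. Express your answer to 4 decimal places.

1.4378

P = 1/(1+e^{-0.7740}) = 0.6844
P(1−P) = 0.6844 × 0.3156 = 0.2160
I = α² × P(1−P) = 2.58² × 0.2160 = 1.43780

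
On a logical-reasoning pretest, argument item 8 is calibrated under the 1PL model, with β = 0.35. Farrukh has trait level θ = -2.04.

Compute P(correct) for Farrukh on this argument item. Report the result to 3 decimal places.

P(θ) = 1 / (1 + exp(−(θ − β)))
Exponent: (-2.04 − 0.35) = -2.3900
1/(1 + e^{2.3900}) = 0.0839
P = 0.0839

0.084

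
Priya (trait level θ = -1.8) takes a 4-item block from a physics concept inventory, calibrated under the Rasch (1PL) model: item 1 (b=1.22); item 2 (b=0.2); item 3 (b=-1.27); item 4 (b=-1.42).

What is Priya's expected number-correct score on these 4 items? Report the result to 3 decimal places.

0.942

P(θ) = 1 / (1 + exp(−(θ − b)))
P_1 = 1/(1+e^{3.0200}) = 0.0465
P_2 = 1/(1+e^{2.0000}) = 0.1192
P_3 = 1/(1+e^{0.5300}) = 0.3705
P_4 = 1/(1+e^{0.3800}) = 0.4061
E[score] = 0.0465 + 0.1192 + 0.3705 + 0.4061 = 0.9424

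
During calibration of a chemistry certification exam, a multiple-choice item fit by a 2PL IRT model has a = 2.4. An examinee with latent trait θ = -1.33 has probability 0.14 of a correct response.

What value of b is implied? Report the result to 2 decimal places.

-0.57

P(θ) = 1 / (1 + exp(−a(θ − b)))
logit(0.14) = ln(0.14/0.86) = -1.8153
b = θ − logit/(a) = -1.33 − (-1.8153)/2.4000 = -0.5736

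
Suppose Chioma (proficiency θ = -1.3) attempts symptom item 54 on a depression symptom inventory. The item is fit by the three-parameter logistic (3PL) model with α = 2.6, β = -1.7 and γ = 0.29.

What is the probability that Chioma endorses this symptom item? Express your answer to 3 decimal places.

0.815

P(θ) = γ + (1 − γ) · 1 / (1 + exp(−α(θ − β)))
Exponent: 2.6 × (-1.3 − (-1.7)) = 1.0400
1/(1 + e^{-1.0400}) = 0.7389
P = 0.29 + 0.71 × 0.7389 = 0.8146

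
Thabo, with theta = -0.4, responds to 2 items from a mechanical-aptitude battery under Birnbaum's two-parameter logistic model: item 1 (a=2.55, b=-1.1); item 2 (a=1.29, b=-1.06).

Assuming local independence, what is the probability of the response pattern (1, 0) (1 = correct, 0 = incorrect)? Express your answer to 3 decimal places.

0.256

P(theta) = 1 / (1 + exp(−a(theta − b)))
P_1 = 1/(1+e^{-1.7850}) = 0.8563
P_2 = 1/(1+e^{-0.8514}) = 0.7009
L = P_1 × (1−P_2) = 0.8563 × 0.2991 = 0.25616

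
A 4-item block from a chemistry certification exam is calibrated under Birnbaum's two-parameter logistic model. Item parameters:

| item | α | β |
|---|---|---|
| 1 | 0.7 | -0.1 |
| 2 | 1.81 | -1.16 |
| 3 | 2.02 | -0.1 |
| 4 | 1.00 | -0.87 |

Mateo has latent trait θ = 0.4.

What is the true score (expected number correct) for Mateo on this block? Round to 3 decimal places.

P(θ) = 1 / (1 + exp(−α(θ − β)))
P_1 = 1/(1+e^{-0.3500}) = 0.5866
P_2 = 1/(1+e^{-2.8236}) = 0.9439
P_3 = 1/(1+e^{-1.0100}) = 0.7330
P_4 = 1/(1+e^{-1.2700}) = 0.7807
E[score] = 0.5866 + 0.9439 + 0.7330 + 0.7807 = 3.0443

3.044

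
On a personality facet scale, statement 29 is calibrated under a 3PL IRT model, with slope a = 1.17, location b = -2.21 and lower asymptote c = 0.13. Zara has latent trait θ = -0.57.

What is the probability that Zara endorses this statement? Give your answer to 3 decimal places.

0.889

P(θ) = c + (1 − c) · 1 / (1 + exp(−a(θ − b)))
Exponent: 1.17 × (-0.57 − (-2.21)) = 1.9188
1/(1 + e^{-1.9188}) = 0.8720
P = 0.13 + 0.87 × 0.8720 = 0.8886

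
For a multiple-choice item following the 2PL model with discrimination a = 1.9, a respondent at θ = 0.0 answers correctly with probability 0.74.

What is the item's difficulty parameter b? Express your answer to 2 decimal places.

P(θ) = 1 / (1 + exp(−a(θ − b)))
logit(0.74) = ln(0.74/0.26) = 1.0460
b = θ − logit/(a) = 0.0 − 1.0460/1.9000 = -0.5505

-0.55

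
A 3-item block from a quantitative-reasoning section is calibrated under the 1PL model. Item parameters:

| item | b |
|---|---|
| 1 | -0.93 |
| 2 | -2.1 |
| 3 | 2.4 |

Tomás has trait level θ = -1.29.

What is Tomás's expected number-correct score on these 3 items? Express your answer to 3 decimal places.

1.127

P(θ) = 1 / (1 + exp(−(θ − b)))
P_1 = 1/(1+e^{0.3600}) = 0.4110
P_2 = 1/(1+e^{-0.8100}) = 0.6921
P_3 = 1/(1+e^{3.6900}) = 0.0244
E[score] = 0.4110 + 0.6921 + 0.0244 = 1.1274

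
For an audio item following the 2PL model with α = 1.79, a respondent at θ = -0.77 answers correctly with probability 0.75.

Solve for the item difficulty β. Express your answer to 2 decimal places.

-1.38

P(θ) = 1 / (1 + exp(−α(θ − β)))
logit(0.75) = ln(0.75/0.25) = 1.0986
β = θ − logit/(α) = -0.77 − 1.0986/1.7900 = -1.3837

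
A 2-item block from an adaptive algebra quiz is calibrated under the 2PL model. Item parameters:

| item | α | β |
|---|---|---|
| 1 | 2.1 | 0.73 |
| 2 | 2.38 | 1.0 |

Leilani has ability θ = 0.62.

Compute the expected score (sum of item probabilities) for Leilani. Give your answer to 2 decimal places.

P(θ) = 1 / (1 + exp(−α(θ − β)))
P_1 = 1/(1+e^{0.2310}) = 0.4425
P_2 = 1/(1+e^{0.9044}) = 0.2881
E[score] = 0.4425 + 0.2881 = 0.7307

0.73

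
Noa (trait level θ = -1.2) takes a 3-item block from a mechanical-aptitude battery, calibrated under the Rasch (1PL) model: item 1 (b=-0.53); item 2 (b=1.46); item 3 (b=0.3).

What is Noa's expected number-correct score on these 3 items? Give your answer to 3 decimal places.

0.586

P(θ) = 1 / (1 + exp(−(θ − b)))
P_1 = 1/(1+e^{0.6700}) = 0.3385
P_2 = 1/(1+e^{2.6600}) = 0.0654
P_3 = 1/(1+e^{1.5000}) = 0.1824
E[score] = 0.3385 + 0.0654 + 0.1824 = 0.5863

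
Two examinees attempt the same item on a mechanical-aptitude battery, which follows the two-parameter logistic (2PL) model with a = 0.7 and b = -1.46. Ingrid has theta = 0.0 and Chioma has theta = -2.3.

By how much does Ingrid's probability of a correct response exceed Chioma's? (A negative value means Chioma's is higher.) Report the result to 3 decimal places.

P(theta) = 1 / (1 + exp(−a(theta − b)))
P(Ingrid) = 0.7354  [exponent 1.0220]
P(Chioma) = 0.3571  [exponent -0.5880]
Difference = 0.7354 − 0.3571 = 0.3783

0.378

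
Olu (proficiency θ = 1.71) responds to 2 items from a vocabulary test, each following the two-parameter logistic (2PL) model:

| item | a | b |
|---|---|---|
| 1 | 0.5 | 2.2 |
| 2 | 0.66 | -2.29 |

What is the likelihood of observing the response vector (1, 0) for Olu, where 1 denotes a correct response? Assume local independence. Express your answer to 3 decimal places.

0.029

P(θ) = 1 / (1 + exp(−a(θ − b)))
P_1 = 1/(1+e^{0.2450}) = 0.4391
P_2 = 1/(1+e^{-2.6400}) = 0.9334
L = P_1 × (1−P_2) = 0.4391 × 0.0666 = 0.02924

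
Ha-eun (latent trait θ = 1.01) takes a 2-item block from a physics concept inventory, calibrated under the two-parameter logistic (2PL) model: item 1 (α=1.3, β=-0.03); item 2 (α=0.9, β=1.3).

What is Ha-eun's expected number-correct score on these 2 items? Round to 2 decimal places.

P(θ) = 1 / (1 + exp(−α(θ − β)))
P_1 = 1/(1+e^{-1.3520}) = 0.7945
P_2 = 1/(1+e^{0.2610}) = 0.4351
E[score] = 0.7945 + 0.4351 = 1.2296

1.23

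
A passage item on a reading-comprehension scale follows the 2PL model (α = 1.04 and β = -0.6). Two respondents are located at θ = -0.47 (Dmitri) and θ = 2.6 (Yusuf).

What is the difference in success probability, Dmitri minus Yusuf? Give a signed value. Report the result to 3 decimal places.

P(θ) = 1 / (1 + exp(−α(θ − β)))
P(Dmitri) = 0.5337  [exponent 0.1352]
P(Yusuf) = 0.9654  [exponent 3.3280]
Difference = 0.5337 − 0.9654 = -0.4316

-0.432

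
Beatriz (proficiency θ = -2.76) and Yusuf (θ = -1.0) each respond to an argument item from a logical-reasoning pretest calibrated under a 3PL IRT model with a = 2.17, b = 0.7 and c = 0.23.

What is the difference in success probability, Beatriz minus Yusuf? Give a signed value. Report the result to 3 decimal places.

-0.018

P(θ) = c + (1 − c) · 1 / (1 + exp(−a(θ − b)))
P(Beatriz) = 0.2304  [exponent -7.5082]
P(Yusuf) = 0.2488  [exponent -3.6890]
Difference = 0.2304 − 0.2488 = -0.0184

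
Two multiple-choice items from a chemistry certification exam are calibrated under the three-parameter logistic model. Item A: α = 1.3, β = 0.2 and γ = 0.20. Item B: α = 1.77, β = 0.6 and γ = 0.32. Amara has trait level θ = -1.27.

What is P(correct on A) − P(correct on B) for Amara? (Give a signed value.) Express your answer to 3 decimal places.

-0.041

P(θ) = γ + (1 − γ) · 1 / (1 + exp(−α(θ − β)))
P_A = 0.3031
P_B = 0.3440
P_A − P_B = -0.0409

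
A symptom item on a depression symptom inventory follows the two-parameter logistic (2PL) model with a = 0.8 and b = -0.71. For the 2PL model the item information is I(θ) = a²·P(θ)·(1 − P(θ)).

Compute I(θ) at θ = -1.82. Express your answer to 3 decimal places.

P = 1/(1+e^{0.8880}) = 0.2915
P(1−P) = 0.2915 × 0.7085 = 0.2065
I = a² × P(1−P) = 0.8² × 0.2065 = 0.13218

0.132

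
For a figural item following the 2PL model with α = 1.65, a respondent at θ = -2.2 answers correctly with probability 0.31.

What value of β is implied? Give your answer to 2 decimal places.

-1.72

P(θ) = 1 / (1 + exp(−α(θ − β)))
logit(0.31) = ln(0.31/0.69) = -0.8001
β = θ − logit/(α) = -2.2 − (-0.8001)/1.6500 = -1.7151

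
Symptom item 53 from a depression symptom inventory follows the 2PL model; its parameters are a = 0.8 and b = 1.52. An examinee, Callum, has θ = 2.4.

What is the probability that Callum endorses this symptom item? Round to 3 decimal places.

0.669

P(θ) = 1 / (1 + exp(−a(θ − b)))
Exponent: 0.8 × (2.4 − 1.52) = 0.7040
1/(1 + e^{-0.7040}) = 0.6691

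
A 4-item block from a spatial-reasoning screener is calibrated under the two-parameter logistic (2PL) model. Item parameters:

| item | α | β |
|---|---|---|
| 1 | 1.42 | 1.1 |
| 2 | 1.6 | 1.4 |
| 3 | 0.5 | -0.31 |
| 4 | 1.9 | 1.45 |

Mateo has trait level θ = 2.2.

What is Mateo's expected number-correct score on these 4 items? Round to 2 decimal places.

3.19

P(θ) = 1 / (1 + exp(−α(θ − β)))
P_1 = 1/(1+e^{-1.5620}) = 0.8266
P_2 = 1/(1+e^{-1.2800}) = 0.7824
P_3 = 1/(1+e^{-1.2550}) = 0.7782
P_4 = 1/(1+e^{-1.4250}) = 0.8061
E[score] = 0.8266 + 0.7824 + 0.7782 + 0.8061 = 3.1934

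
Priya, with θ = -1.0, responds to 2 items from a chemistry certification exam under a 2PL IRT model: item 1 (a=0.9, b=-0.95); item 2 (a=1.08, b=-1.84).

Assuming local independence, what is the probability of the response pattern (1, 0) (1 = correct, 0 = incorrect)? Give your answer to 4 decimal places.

P(θ) = 1 / (1 + exp(−a(θ − b)))
P_1 = 1/(1+e^{0.0450}) = 0.4888
P_2 = 1/(1+e^{-0.9072}) = 0.7124
L = P_1 × (1−P_2) = 0.4888 × 0.2876 = 0.14055

0.1406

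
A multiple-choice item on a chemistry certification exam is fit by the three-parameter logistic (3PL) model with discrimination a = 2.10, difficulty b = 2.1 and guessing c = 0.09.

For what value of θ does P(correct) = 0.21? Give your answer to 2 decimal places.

1.20

P(θ) = c + (1 − c) · 1 / (1 + exp(−a(θ − b)))
Remove guessing floor: (0.21 − 0.09)/(1 − 0.09) = 0.1319
logit = ln(0.1319/0.8681) = -1.8845
θ = b + logit/(a) = 2.1 + (-1.8845)/2.1000 = 1.2026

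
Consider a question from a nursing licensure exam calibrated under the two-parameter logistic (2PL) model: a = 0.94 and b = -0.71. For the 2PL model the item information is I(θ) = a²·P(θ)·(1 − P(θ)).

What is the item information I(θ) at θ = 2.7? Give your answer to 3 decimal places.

P = 1/(1+e^{-3.2054}) = 0.9610
P(1−P) = 0.9610 × 0.0390 = 0.0374
I = a² × P(1−P) = 0.94² × 0.0374 = 0.03309

0.033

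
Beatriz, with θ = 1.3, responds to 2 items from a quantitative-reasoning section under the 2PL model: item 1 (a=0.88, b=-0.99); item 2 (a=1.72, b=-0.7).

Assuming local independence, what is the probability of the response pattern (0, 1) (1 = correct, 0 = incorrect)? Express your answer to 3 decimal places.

0.114

P(θ) = 1 / (1 + exp(−a(θ − b)))
P_1 = 1/(1+e^{-2.0152}) = 0.8824
P_2 = 1/(1+e^{-3.4400}) = 0.9689
L = (1−P_1) × P_2 = 0.1176 × 0.9689 = 0.11396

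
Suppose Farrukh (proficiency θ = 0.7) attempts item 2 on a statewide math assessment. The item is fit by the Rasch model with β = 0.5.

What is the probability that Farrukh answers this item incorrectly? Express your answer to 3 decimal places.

P(θ) = 1 / (1 + exp(−(θ − β)))
Exponent: (0.7 − 0.5) = 0.2000
1/(1 + e^{-0.2000}) = 0.5498
P = 0.5498
P(incorrect) = 1 − 0.5498 = 0.4502

0.450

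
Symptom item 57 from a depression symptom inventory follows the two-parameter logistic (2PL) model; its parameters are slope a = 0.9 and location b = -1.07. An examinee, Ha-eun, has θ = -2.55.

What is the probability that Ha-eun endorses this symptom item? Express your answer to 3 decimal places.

0.209

P(θ) = 1 / (1 + exp(−a(θ − b)))
Exponent: 0.9 × (-2.55 − (-1.07)) = -1.3320
1/(1 + e^{1.3320}) = 0.2088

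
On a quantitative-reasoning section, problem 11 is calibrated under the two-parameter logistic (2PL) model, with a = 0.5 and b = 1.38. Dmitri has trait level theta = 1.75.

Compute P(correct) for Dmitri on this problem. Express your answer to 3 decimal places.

P(theta) = 1 / (1 + exp(−a(theta − b)))
Exponent: 0.5 × (1.75 − 1.38) = 0.1850
1/(1 + e^{-0.1850}) = 0.5461

0.546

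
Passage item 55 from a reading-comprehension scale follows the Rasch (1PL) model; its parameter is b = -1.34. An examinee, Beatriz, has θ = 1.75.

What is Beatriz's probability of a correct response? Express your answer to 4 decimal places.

0.9565

P(θ) = 1 / (1 + exp(−(θ − b)))
Exponent: (1.75 − (-1.34)) = 3.0900
1/(1 + e^{-3.0900}) = 0.9565
P = 0.9565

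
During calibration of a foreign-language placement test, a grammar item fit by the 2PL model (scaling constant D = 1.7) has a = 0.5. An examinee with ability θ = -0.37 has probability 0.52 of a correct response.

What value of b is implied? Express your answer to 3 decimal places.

P(θ) = 1 / (1 + exp(−D·a(θ − b)))
logit(0.52) = ln(0.52/0.48) = 0.0800
b = θ − logit/(1.7·a) = -0.37 − 0.0800/0.8500 = -0.4642

-0.464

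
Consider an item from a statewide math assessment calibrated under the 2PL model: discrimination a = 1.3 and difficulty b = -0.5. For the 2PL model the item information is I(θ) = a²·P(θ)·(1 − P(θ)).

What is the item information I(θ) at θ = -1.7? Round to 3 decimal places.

0.243

P = 1/(1+e^{1.5600}) = 0.1736
P(1−P) = 0.1736 × 0.8264 = 0.1435
I = a² × P(1−P) = 1.3² × 0.1435 = 0.24250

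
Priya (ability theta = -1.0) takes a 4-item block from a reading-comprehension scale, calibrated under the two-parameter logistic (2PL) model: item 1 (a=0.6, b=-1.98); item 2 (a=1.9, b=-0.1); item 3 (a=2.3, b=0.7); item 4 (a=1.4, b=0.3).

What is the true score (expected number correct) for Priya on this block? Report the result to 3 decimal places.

P(theta) = 1 / (1 + exp(−a(theta − b)))
P_1 = 1/(1+e^{-0.5880}) = 0.6429
P_2 = 1/(1+e^{1.7100}) = 0.1532
P_3 = 1/(1+e^{3.9100}) = 0.0196
P_4 = 1/(1+e^{1.8200}) = 0.1394
E[score] = 0.6429 + 0.1532 + 0.0196 + 0.1394 = 0.9552

0.955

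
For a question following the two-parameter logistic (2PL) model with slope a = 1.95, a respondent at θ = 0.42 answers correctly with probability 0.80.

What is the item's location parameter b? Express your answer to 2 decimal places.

P(θ) = 1 / (1 + exp(−a(θ − b)))
logit(0.80) = ln(0.80/0.20) = 1.3863
b = θ − logit/(a) = 0.42 − 1.3863/1.9500 = -0.2909

-0.29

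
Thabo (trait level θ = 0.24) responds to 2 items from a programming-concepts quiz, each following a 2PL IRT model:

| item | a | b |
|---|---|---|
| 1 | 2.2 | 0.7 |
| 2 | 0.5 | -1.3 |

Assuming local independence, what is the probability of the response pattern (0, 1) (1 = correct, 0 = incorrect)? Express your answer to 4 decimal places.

0.5013

P(θ) = 1 / (1 + exp(−a(θ − b)))
P_1 = 1/(1+e^{1.0120}) = 0.2666
P_2 = 1/(1+e^{-0.7700}) = 0.6835
L = (1−P_1) × P_2 = 0.7334 × 0.6835 = 0.50130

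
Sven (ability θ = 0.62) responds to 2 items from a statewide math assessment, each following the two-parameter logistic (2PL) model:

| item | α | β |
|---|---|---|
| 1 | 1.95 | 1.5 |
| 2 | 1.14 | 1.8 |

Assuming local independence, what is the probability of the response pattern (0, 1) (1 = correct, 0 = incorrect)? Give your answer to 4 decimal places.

P(θ) = 1 / (1 + exp(−α(θ − β)))
P_1 = 1/(1+e^{1.7160}) = 0.1524
P_2 = 1/(1+e^{1.3452}) = 0.2067
L = (1−P_1) × P_2 = 0.8476 × 0.2067 = 0.17516

0.1752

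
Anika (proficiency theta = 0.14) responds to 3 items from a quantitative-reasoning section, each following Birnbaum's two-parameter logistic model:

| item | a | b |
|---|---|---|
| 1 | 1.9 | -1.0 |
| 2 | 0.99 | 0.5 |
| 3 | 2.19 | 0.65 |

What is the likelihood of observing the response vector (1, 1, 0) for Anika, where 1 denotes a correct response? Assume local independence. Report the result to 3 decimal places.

P(theta) = 1 / (1 + exp(−a(theta − b)))
P_1 = 1/(1+e^{-2.1660}) = 0.8972
P_2 = 1/(1+e^{0.3564}) = 0.4118
P_3 = 1/(1+e^{1.1169}) = 0.2466
L = P_1 × P_2 × (1−P_3) = 0.8972 × 0.4118 × 0.7534 = 0.27837

0.278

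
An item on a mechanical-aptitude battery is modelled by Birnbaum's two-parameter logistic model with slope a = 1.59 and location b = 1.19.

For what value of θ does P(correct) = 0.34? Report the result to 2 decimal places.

P(θ) = 1 / (1 + exp(−a(θ − b)))
logit = ln(0.3400/0.6600) = -0.6633
θ = b + logit/(a) = 1.19 + (-0.6633)/1.5900 = 0.7728

0.77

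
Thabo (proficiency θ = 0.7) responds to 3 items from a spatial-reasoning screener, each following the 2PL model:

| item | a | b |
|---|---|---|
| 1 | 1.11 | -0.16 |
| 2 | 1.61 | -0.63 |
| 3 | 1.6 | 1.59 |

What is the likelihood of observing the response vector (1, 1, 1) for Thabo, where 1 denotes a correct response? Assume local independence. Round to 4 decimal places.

P(θ) = 1 / (1 + exp(−a(θ − b)))
P_1 = 1/(1+e^{-0.9546}) = 0.7220
P_2 = 1/(1+e^{-2.1413}) = 0.8949
P_3 = 1/(1+e^{1.4240}) = 0.1940
L = P_1 × P_2 × P_3 = 0.7220 × 0.8949 × 0.1940 = 0.12537

0.1254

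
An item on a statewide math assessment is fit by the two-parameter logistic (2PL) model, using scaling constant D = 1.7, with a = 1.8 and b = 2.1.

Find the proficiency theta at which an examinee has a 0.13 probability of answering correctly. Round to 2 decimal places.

1.48

P(theta) = 1 / (1 + exp(−D·a(theta − b)))
logit = ln(0.1300/0.8700) = -1.9010
theta = b + logit/(1.7·a) = 2.1 + (-1.9010)/3.0600 = 1.4788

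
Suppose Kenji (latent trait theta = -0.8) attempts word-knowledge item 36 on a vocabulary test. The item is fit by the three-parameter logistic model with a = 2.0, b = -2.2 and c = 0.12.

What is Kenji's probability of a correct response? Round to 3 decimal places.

0.950

P(theta) = c + (1 − c) · 1 / (1 + exp(−a(theta − b)))
Exponent: 2.0 × (-0.8 − (-2.2)) = 2.8000
1/(1 + e^{-2.8000}) = 0.9427
P = 0.12 + 0.88 × 0.9427 = 0.9496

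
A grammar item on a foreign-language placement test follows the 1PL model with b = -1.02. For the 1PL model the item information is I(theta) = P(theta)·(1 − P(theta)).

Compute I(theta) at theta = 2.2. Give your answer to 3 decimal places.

P = 1/(1+e^{-3.2200}) = 0.9616
P(1−P) = 0.9616 × 0.0384 = 0.0369
I = P(1−P) = 0.03694

0.037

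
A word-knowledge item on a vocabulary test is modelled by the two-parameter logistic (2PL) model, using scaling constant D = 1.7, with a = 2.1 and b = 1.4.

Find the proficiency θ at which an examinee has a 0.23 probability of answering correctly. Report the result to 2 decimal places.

1.06

P(θ) = 1 / (1 + exp(−D·a(θ − b)))
logit = ln(0.2300/0.7700) = -1.2083
θ = b + logit/(1.7·a) = 1.4 + (-1.2083)/3.5700 = 1.0615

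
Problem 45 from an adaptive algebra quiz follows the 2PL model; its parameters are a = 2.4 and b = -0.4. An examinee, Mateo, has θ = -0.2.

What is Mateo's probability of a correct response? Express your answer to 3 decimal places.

P(θ) = 1 / (1 + exp(−a(θ − b)))
Exponent: 2.4 × (-0.2 − (-0.4)) = 0.4800
1/(1 + e^{-0.4800}) = 0.6177

0.618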